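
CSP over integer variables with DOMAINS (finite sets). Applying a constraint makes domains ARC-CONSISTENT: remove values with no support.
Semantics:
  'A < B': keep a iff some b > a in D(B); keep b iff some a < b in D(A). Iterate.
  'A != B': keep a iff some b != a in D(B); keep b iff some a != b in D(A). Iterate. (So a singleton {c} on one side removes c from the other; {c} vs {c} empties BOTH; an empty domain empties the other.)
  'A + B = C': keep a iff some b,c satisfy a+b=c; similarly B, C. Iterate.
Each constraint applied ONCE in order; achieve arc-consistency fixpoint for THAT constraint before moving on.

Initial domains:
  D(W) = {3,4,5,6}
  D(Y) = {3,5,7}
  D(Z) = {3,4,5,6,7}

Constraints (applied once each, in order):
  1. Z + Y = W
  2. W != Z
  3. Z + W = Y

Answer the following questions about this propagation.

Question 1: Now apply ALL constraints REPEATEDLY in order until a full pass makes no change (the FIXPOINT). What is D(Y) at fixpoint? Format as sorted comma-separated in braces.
Answer: {}

Derivation:
pass 0 (initial): D(Y)={3,5,7}
pass 1: W {3,4,5,6}->{}; Y {3,5,7}->{}; Z {3,4,5,6,7}->{}
pass 2: no change
Fixpoint after 2 passes: D(Y) = {}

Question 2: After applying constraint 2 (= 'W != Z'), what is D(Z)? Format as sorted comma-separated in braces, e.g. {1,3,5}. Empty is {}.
Answer: {3}

Derivation:
Constraint 1 (Z + Y = W) on D(Z)={3,4,5,6,7} D(Y)={3,5,7} D(W)={3,4,5,6}: Z {3,4,5,6,7}->{3}; Y {3,5,7}->{3}; W {3,4,5,6}->{6}
Constraint 2 (W != Z) on D(W)={6} D(Z)={3}: no change
So after constraint 2: D(Z) = {3}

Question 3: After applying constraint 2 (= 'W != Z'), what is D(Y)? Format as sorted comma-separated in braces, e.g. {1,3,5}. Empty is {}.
Constraint 1 (Z + Y = W) on D(Z)={3,4,5,6,7} D(Y)={3,5,7} D(W)={3,4,5,6}: Z {3,4,5,6,7}->{3}; Y {3,5,7}->{3}; W {3,4,5,6}->{6}
Constraint 2 (W != Z) on D(W)={6} D(Z)={3}: no change
So after constraint 2: D(Y) = {3}

Answer: {3}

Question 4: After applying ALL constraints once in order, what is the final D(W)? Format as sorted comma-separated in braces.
Constraint 1 (Z + Y = W) on D(Z)={3,4,5,6,7} D(Y)={3,5,7} D(W)={3,4,5,6}: Z {3,4,5,6,7}->{3}; Y {3,5,7}->{3}; W {3,4,5,6}->{6}
Constraint 2 (W != Z) on D(W)={6} D(Z)={3}: no change
Constraint 3 (Z + W = Y) on D(Z)={3} D(W)={6} D(Y)={3}: Z {3}->{}; W {6}->{}; Y {3}->{}
So after all 3 constraints: D(W) = {}

Answer: {}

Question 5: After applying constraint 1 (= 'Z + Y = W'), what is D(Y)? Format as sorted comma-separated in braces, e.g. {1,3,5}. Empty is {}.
Answer: {3}

Derivation:
Constraint 1 (Z + Y = W) on D(Z)={3,4,5,6,7} D(Y)={3,5,7} D(W)={3,4,5,6}: Z {3,4,5,6,7}->{3}; Y {3,5,7}->{3}; W {3,4,5,6}->{6}
So after constraint 1: D(Y) = {3}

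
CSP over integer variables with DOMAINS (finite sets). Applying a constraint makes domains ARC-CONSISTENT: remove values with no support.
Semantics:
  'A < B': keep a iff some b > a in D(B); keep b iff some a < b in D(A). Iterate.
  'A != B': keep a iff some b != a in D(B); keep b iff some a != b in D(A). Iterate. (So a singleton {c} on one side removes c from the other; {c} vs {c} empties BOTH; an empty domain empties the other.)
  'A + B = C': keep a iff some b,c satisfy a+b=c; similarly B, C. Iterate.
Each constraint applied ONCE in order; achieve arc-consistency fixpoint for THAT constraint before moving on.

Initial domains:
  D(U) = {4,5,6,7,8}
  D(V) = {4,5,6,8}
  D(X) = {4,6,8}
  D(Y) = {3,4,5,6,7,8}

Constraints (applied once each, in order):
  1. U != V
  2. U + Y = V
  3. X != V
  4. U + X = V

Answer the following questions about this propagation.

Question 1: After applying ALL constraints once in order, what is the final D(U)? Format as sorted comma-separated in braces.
Answer: {4}

Derivation:
Constraint 1 (U != V) on D(U)={4,5,6,7,8} D(V)={4,5,6,8}: no change
Constraint 2 (U + Y = V) on D(U)={4,5,6,7,8} D(Y)={3,4,5,6,7,8} D(V)={4,5,6,8}: U {4,5,6,7,8}->{4,5}; Y {3,4,5,6,7,8}->{3,4}; V {4,5,6,8}->{8}
Constraint 3 (X != V) on D(X)={4,6,8} D(V)={8}: X {4,6,8}->{4,6}
Constraint 4 (U + X = V) on D(U)={4,5} D(X)={4,6} D(V)={8}: U {4,5}->{4}; X {4,6}->{4}
So after all 4 constraints: D(U) = {4}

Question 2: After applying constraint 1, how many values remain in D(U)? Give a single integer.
Constraint 1 (U != V) on D(U)={4,5,6,7,8} D(V)={4,5,6,8}: no change
So after constraint 1: D(U)={4,5,6,7,8}, size = 5

Answer: 5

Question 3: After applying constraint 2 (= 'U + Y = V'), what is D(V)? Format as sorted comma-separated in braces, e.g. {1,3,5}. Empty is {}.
Answer: {8}

Derivation:
Constraint 1 (U != V) on D(U)={4,5,6,7,8} D(V)={4,5,6,8}: no change
Constraint 2 (U + Y = V) on D(U)={4,5,6,7,8} D(Y)={3,4,5,6,7,8} D(V)={4,5,6,8}: U {4,5,6,7,8}->{4,5}; Y {3,4,5,6,7,8}->{3,4}; V {4,5,6,8}->{8}
So after constraint 2: D(V) = {8}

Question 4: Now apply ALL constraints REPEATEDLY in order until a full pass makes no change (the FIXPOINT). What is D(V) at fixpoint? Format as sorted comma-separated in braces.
Answer: {8}

Derivation:
pass 0 (initial): D(V)={4,5,6,8}
pass 1: U {4,5,6,7,8}->{4}; V {4,5,6,8}->{8}; X {4,6,8}->{4}; Y {3,4,5,6,7,8}->{3,4}
pass 2: Y {3,4}->{4}
pass 3: no change
Fixpoint after 3 passes: D(V) = {8}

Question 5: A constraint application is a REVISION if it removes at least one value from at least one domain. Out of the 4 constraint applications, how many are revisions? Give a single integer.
Answer: 3

Derivation:
Constraint 1 (U != V) on D(U)={4,5,6,7,8} D(V)={4,5,6,8}: no change => not a revision
Constraint 2 (U + Y = V) on D(U)={4,5,6,7,8} D(Y)={3,4,5,6,7,8} D(V)={4,5,6,8}: U {4,5,6,7,8}->{4,5}; Y {3,4,5,6,7,8}->{3,4}; V {4,5,6,8}->{8} => REVISION
Constraint 3 (X != V) on D(X)={4,6,8} D(V)={8}: X {4,6,8}->{4,6} => REVISION
Constraint 4 (U + X = V) on D(U)={4,5} D(X)={4,6} D(V)={8}: U {4,5}->{4}; X {4,6}->{4} => REVISION
Total revisions = 3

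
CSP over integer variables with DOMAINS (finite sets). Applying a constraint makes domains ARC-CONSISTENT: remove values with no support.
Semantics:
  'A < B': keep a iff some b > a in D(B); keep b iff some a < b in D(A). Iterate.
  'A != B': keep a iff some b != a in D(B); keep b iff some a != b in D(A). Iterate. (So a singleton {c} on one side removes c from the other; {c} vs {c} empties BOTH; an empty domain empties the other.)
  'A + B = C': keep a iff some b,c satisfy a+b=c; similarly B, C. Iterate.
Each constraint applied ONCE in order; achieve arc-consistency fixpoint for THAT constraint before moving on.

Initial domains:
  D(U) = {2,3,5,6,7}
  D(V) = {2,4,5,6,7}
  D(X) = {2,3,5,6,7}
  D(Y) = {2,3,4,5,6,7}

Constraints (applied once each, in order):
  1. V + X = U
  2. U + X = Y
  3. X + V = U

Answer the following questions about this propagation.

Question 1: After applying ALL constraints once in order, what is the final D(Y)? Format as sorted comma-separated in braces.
Constraint 1 (V + X = U) on D(V)={2,4,5,6,7} D(X)={2,3,5,6,7} D(U)={2,3,5,6,7}: V {2,4,5,6,7}->{2,4,5}; X {2,3,5,6,7}->{2,3,5}; U {2,3,5,6,7}->{5,6,7}
Constraint 2 (U + X = Y) on D(U)={5,6,7} D(X)={2,3,5} D(Y)={2,3,4,5,6,7}: U {5,6,7}->{5}; X {2,3,5}->{2}; Y {2,3,4,5,6,7}->{7}
Constraint 3 (X + V = U) on D(X)={2} D(V)={2,4,5} D(U)={5}: X {2}->{}; V {2,4,5}->{}; U {5}->{}
So after all 3 constraints: D(Y) = {7}

Answer: {7}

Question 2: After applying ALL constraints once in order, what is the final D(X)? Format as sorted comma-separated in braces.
Answer: {}

Derivation:
Constraint 1 (V + X = U) on D(V)={2,4,5,6,7} D(X)={2,3,5,6,7} D(U)={2,3,5,6,7}: V {2,4,5,6,7}->{2,4,5}; X {2,3,5,6,7}->{2,3,5}; U {2,3,5,6,7}->{5,6,7}
Constraint 2 (U + X = Y) on D(U)={5,6,7} D(X)={2,3,5} D(Y)={2,3,4,5,6,7}: U {5,6,7}->{5}; X {2,3,5}->{2}; Y {2,3,4,5,6,7}->{7}
Constraint 3 (X + V = U) on D(X)={2} D(V)={2,4,5} D(U)={5}: X {2}->{}; V {2,4,5}->{}; U {5}->{}
So after all 3 constraints: D(X) = {}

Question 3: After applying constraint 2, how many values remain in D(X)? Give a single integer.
Constraint 1 (V + X = U) on D(V)={2,4,5,6,7} D(X)={2,3,5,6,7} D(U)={2,3,5,6,7}: V {2,4,5,6,7}->{2,4,5}; X {2,3,5,6,7}->{2,3,5}; U {2,3,5,6,7}->{5,6,7}
Constraint 2 (U + X = Y) on D(U)={5,6,7} D(X)={2,3,5} D(Y)={2,3,4,5,6,7}: U {5,6,7}->{5}; X {2,3,5}->{2}; Y {2,3,4,5,6,7}->{7}
So after constraint 2: D(X)={2}, size = 1

Answer: 1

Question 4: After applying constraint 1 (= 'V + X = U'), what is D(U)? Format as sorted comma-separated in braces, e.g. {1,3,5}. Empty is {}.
Answer: {5,6,7}

Derivation:
Constraint 1 (V + X = U) on D(V)={2,4,5,6,7} D(X)={2,3,5,6,7} D(U)={2,3,5,6,7}: V {2,4,5,6,7}->{2,4,5}; X {2,3,5,6,7}->{2,3,5}; U {2,3,5,6,7}->{5,6,7}
So after constraint 1: D(U) = {5,6,7}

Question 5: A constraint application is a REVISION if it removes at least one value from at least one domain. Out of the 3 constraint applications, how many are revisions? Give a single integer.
Answer: 3

Derivation:
Constraint 1 (V + X = U) on D(V)={2,4,5,6,7} D(X)={2,3,5,6,7} D(U)={2,3,5,6,7}: V {2,4,5,6,7}->{2,4,5}; X {2,3,5,6,7}->{2,3,5}; U {2,3,5,6,7}->{5,6,7} => REVISION
Constraint 2 (U + X = Y) on D(U)={5,6,7} D(X)={2,3,5} D(Y)={2,3,4,5,6,7}: U {5,6,7}->{5}; X {2,3,5}->{2}; Y {2,3,4,5,6,7}->{7} => REVISION
Constraint 3 (X + V = U) on D(X)={2} D(V)={2,4,5} D(U)={5}: X {2}->{}; V {2,4,5}->{}; U {5}->{} => REVISION
Total revisions = 3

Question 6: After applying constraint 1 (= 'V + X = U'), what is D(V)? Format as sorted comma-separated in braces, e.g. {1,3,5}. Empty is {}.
Answer: {2,4,5}

Derivation:
Constraint 1 (V + X = U) on D(V)={2,4,5,6,7} D(X)={2,3,5,6,7} D(U)={2,3,5,6,7}: V {2,4,5,6,7}->{2,4,5}; X {2,3,5,6,7}->{2,3,5}; U {2,3,5,6,7}->{5,6,7}
So after constraint 1: D(V) = {2,4,5}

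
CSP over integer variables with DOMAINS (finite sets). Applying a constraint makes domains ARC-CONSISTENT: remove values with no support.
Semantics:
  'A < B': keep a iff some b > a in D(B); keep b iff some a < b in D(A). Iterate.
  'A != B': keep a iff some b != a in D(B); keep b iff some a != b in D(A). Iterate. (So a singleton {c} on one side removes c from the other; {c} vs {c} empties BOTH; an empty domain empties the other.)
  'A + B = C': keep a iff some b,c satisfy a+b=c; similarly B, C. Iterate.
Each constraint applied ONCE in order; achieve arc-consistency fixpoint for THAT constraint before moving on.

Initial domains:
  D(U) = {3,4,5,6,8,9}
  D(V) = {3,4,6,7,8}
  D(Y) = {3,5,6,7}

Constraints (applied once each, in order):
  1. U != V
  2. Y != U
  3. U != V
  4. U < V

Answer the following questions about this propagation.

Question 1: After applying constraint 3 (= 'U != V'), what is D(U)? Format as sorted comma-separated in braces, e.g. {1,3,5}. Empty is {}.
Constraint 1 (U != V) on D(U)={3,4,5,6,8,9} D(V)={3,4,6,7,8}: no change
Constraint 2 (Y != U) on D(Y)={3,5,6,7} D(U)={3,4,5,6,8,9}: no change
Constraint 3 (U != V) on D(U)={3,4,5,6,8,9} D(V)={3,4,6,7,8}: no change
So after constraint 3: D(U) = {3,4,5,6,8,9}

Answer: {3,4,5,6,8,9}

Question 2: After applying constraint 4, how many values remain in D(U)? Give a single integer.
Answer: 4

Derivation:
Constraint 1 (U != V) on D(U)={3,4,5,6,8,9} D(V)={3,4,6,7,8}: no change
Constraint 2 (Y != U) on D(Y)={3,5,6,7} D(U)={3,4,5,6,8,9}: no change
Constraint 3 (U != V) on D(U)={3,4,5,6,8,9} D(V)={3,4,6,7,8}: no change
Constraint 4 (U < V) on D(U)={3,4,5,6,8,9} D(V)={3,4,6,7,8}: U {3,4,5,6,8,9}->{3,4,5,6}; V {3,4,6,7,8}->{4,6,7,8}
So after constraint 4: D(U)={3,4,5,6}, size = 4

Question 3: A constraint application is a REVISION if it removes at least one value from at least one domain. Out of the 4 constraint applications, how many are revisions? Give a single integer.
Answer: 1

Derivation:
Constraint 1 (U != V) on D(U)={3,4,5,6,8,9} D(V)={3,4,6,7,8}: no change => not a revision
Constraint 2 (Y != U) on D(Y)={3,5,6,7} D(U)={3,4,5,6,8,9}: no change => not a revision
Constraint 3 (U != V) on D(U)={3,4,5,6,8,9} D(V)={3,4,6,7,8}: no change => not a revision
Constraint 4 (U < V) on D(U)={3,4,5,6,8,9} D(V)={3,4,6,7,8}: U {3,4,5,6,8,9}->{3,4,5,6}; V {3,4,6,7,8}->{4,6,7,8} => REVISION
Total revisions = 1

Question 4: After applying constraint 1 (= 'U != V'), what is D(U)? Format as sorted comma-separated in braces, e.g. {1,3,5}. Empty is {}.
Answer: {3,4,5,6,8,9}

Derivation:
Constraint 1 (U != V) on D(U)={3,4,5,6,8,9} D(V)={3,4,6,7,8}: no change
So after constraint 1: D(U) = {3,4,5,6,8,9}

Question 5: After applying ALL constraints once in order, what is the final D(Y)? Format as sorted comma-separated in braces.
Answer: {3,5,6,7}

Derivation:
Constraint 1 (U != V) on D(U)={3,4,5,6,8,9} D(V)={3,4,6,7,8}: no change
Constraint 2 (Y != U) on D(Y)={3,5,6,7} D(U)={3,4,5,6,8,9}: no change
Constraint 3 (U != V) on D(U)={3,4,5,6,8,9} D(V)={3,4,6,7,8}: no change
Constraint 4 (U < V) on D(U)={3,4,5,6,8,9} D(V)={3,4,6,7,8}: U {3,4,5,6,8,9}->{3,4,5,6}; V {3,4,6,7,8}->{4,6,7,8}
So after all 4 constraints: D(Y) = {3,5,6,7}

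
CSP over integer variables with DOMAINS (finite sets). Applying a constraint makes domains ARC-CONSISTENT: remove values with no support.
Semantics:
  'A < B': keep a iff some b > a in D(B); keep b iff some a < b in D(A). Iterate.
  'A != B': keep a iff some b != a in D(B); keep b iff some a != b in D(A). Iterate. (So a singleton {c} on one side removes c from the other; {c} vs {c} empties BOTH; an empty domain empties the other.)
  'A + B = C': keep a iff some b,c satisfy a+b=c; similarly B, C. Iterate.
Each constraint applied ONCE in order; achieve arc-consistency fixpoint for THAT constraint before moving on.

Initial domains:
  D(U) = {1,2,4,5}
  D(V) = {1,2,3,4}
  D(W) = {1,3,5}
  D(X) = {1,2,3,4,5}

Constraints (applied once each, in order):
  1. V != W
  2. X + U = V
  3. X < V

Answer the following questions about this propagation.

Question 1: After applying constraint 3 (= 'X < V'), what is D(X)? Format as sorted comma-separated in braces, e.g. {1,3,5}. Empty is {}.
Constraint 1 (V != W) on D(V)={1,2,3,4} D(W)={1,3,5}: no change
Constraint 2 (X + U = V) on D(X)={1,2,3,4,5} D(U)={1,2,4,5} D(V)={1,2,3,4}: X {1,2,3,4,5}->{1,2,3}; U {1,2,4,5}->{1,2}; V {1,2,3,4}->{2,3,4}
Constraint 3 (X < V) on D(X)={1,2,3} D(V)={2,3,4}: no change
So after constraint 3: D(X) = {1,2,3}

Answer: {1,2,3}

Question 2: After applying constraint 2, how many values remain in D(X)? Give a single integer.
Answer: 3

Derivation:
Constraint 1 (V != W) on D(V)={1,2,3,4} D(W)={1,3,5}: no change
Constraint 2 (X + U = V) on D(X)={1,2,3,4,5} D(U)={1,2,4,5} D(V)={1,2,3,4}: X {1,2,3,4,5}->{1,2,3}; U {1,2,4,5}->{1,2}; V {1,2,3,4}->{2,3,4}
So after constraint 2: D(X)={1,2,3}, size = 3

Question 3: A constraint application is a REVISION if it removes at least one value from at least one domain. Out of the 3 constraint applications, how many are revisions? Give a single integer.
Constraint 1 (V != W) on D(V)={1,2,3,4} D(W)={1,3,5}: no change => not a revision
Constraint 2 (X + U = V) on D(X)={1,2,3,4,5} D(U)={1,2,4,5} D(V)={1,2,3,4}: X {1,2,3,4,5}->{1,2,3}; U {1,2,4,5}->{1,2}; V {1,2,3,4}->{2,3,4} => REVISION
Constraint 3 (X < V) on D(X)={1,2,3} D(V)={2,3,4}: no change => not a revision
Total revisions = 1

Answer: 1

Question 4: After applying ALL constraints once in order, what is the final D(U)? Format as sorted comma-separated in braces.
Answer: {1,2}

Derivation:
Constraint 1 (V != W) on D(V)={1,2,3,4} D(W)={1,3,5}: no change
Constraint 2 (X + U = V) on D(X)={1,2,3,4,5} D(U)={1,2,4,5} D(V)={1,2,3,4}: X {1,2,3,4,5}->{1,2,3}; U {1,2,4,5}->{1,2}; V {1,2,3,4}->{2,3,4}
Constraint 3 (X < V) on D(X)={1,2,3} D(V)={2,3,4}: no change
So after all 3 constraints: D(U) = {1,2}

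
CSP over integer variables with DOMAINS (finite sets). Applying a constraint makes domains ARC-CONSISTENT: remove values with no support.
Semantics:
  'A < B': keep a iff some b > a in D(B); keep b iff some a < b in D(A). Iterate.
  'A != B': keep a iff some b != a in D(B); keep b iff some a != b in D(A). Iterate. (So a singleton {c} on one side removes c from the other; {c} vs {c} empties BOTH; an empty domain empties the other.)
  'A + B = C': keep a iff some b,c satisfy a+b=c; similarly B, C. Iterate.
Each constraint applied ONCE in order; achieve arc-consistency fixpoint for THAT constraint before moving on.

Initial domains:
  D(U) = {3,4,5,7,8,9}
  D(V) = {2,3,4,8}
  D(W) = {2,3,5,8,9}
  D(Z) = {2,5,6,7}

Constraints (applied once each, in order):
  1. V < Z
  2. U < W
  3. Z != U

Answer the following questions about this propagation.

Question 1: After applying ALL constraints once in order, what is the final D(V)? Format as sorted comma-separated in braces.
Constraint 1 (V < Z) on D(V)={2,3,4,8} D(Z)={2,5,6,7}: V {2,3,4,8}->{2,3,4}; Z {2,5,6,7}->{5,6,7}
Constraint 2 (U < W) on D(U)={3,4,5,7,8,9} D(W)={2,3,5,8,9}: U {3,4,5,7,8,9}->{3,4,5,7,8}; W {2,3,5,8,9}->{5,8,9}
Constraint 3 (Z != U) on D(Z)={5,6,7} D(U)={3,4,5,7,8}: no change
So after all 3 constraints: D(V) = {2,3,4}

Answer: {2,3,4}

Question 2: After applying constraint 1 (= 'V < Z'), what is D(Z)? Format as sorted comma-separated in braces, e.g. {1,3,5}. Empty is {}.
Answer: {5,6,7}

Derivation:
Constraint 1 (V < Z) on D(V)={2,3,4,8} D(Z)={2,5,6,7}: V {2,3,4,8}->{2,3,4}; Z {2,5,6,7}->{5,6,7}
So after constraint 1: D(Z) = {5,6,7}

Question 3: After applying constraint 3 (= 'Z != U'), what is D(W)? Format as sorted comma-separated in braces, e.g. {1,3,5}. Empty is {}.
Constraint 1 (V < Z) on D(V)={2,3,4,8} D(Z)={2,5,6,7}: V {2,3,4,8}->{2,3,4}; Z {2,5,6,7}->{5,6,7}
Constraint 2 (U < W) on D(U)={3,4,5,7,8,9} D(W)={2,3,5,8,9}: U {3,4,5,7,8,9}->{3,4,5,7,8}; W {2,3,5,8,9}->{5,8,9}
Constraint 3 (Z != U) on D(Z)={5,6,7} D(U)={3,4,5,7,8}: no change
So after constraint 3: D(W) = {5,8,9}

Answer: {5,8,9}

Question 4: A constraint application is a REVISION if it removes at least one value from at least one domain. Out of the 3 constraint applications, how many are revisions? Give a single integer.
Constraint 1 (V < Z) on D(V)={2,3,4,8} D(Z)={2,5,6,7}: V {2,3,4,8}->{2,3,4}; Z {2,5,6,7}->{5,6,7} => REVISION
Constraint 2 (U < W) on D(U)={3,4,5,7,8,9} D(W)={2,3,5,8,9}: U {3,4,5,7,8,9}->{3,4,5,7,8}; W {2,3,5,8,9}->{5,8,9} => REVISION
Constraint 3 (Z != U) on D(Z)={5,6,7} D(U)={3,4,5,7,8}: no change => not a revision
Total revisions = 2

Answer: 2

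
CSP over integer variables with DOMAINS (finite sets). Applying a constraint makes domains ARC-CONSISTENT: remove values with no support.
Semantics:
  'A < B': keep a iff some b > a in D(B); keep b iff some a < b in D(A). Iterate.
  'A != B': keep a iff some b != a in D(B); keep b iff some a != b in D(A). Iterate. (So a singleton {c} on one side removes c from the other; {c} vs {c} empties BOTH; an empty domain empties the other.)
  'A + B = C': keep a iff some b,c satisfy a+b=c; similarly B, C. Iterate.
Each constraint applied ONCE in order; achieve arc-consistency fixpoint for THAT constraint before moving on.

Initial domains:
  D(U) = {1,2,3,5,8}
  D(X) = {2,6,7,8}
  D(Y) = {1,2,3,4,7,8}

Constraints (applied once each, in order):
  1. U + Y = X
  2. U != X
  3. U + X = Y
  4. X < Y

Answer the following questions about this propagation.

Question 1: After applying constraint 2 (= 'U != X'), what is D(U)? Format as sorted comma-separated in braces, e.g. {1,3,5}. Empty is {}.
Constraint 1 (U + Y = X) on D(U)={1,2,3,5,8} D(Y)={1,2,3,4,7,8} D(X)={2,6,7,8}: U {1,2,3,5,8}->{1,2,3,5}; Y {1,2,3,4,7,8}->{1,2,3,4,7}
Constraint 2 (U != X) on D(U)={1,2,3,5} D(X)={2,6,7,8}: no change
So after constraint 2: D(U) = {1,2,3,5}

Answer: {1,2,3,5}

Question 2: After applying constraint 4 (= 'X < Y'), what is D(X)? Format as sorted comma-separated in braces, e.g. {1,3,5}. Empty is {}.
Answer: {2,6}

Derivation:
Constraint 1 (U + Y = X) on D(U)={1,2,3,5,8} D(Y)={1,2,3,4,7,8} D(X)={2,6,7,8}: U {1,2,3,5,8}->{1,2,3,5}; Y {1,2,3,4,7,8}->{1,2,3,4,7}
Constraint 2 (U != X) on D(U)={1,2,3,5} D(X)={2,6,7,8}: no change
Constraint 3 (U + X = Y) on D(U)={1,2,3,5} D(X)={2,6,7,8} D(Y)={1,2,3,4,7}: U {1,2,3,5}->{1,2,5}; X {2,6,7,8}->{2,6}; Y {1,2,3,4,7}->{3,4,7}
Constraint 4 (X < Y) on D(X)={2,6} D(Y)={3,4,7}: no change
So after constraint 4: D(X) = {2,6}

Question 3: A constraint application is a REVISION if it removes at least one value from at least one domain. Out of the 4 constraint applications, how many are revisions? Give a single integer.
Constraint 1 (U + Y = X) on D(U)={1,2,3,5,8} D(Y)={1,2,3,4,7,8} D(X)={2,6,7,8}: U {1,2,3,5,8}->{1,2,3,5}; Y {1,2,3,4,7,8}->{1,2,3,4,7} => REVISION
Constraint 2 (U != X) on D(U)={1,2,3,5} D(X)={2,6,7,8}: no change => not a revision
Constraint 3 (U + X = Y) on D(U)={1,2,3,5} D(X)={2,6,7,8} D(Y)={1,2,3,4,7}: U {1,2,3,5}->{1,2,5}; X {2,6,7,8}->{2,6}; Y {1,2,3,4,7}->{3,4,7} => REVISION
Constraint 4 (X < Y) on D(X)={2,6} D(Y)={3,4,7}: no change => not a revision
Total revisions = 2

Answer: 2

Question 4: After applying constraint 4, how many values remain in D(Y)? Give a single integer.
Constraint 1 (U + Y = X) on D(U)={1,2,3,5,8} D(Y)={1,2,3,4,7,8} D(X)={2,6,7,8}: U {1,2,3,5,8}->{1,2,3,5}; Y {1,2,3,4,7,8}->{1,2,3,4,7}
Constraint 2 (U != X) on D(U)={1,2,3,5} D(X)={2,6,7,8}: no change
Constraint 3 (U + X = Y) on D(U)={1,2,3,5} D(X)={2,6,7,8} D(Y)={1,2,3,4,7}: U {1,2,3,5}->{1,2,5}; X {2,6,7,8}->{2,6}; Y {1,2,3,4,7}->{3,4,7}
Constraint 4 (X < Y) on D(X)={2,6} D(Y)={3,4,7}: no change
So after constraint 4: D(Y)={3,4,7}, size = 3

Answer: 3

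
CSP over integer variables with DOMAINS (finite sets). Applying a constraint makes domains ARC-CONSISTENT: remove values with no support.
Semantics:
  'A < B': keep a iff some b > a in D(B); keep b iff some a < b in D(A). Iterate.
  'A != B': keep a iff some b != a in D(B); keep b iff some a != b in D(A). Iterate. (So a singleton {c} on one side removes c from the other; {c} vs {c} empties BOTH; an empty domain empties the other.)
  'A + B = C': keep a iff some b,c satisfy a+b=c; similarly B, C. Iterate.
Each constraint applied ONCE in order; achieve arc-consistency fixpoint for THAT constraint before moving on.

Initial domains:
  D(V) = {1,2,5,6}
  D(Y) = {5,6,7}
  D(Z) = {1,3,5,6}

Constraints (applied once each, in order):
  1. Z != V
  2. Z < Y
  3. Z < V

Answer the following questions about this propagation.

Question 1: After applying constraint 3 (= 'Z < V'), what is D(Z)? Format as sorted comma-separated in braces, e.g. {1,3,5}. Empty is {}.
Constraint 1 (Z != V) on D(Z)={1,3,5,6} D(V)={1,2,5,6}: no change
Constraint 2 (Z < Y) on D(Z)={1,3,5,6} D(Y)={5,6,7}: no change
Constraint 3 (Z < V) on D(Z)={1,3,5,6} D(V)={1,2,5,6}: Z {1,3,5,6}->{1,3,5}; V {1,2,5,6}->{2,5,6}
So after constraint 3: D(Z) = {1,3,5}

Answer: {1,3,5}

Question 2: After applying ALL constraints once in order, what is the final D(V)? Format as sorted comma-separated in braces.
Constraint 1 (Z != V) on D(Z)={1,3,5,6} D(V)={1,2,5,6}: no change
Constraint 2 (Z < Y) on D(Z)={1,3,5,6} D(Y)={5,6,7}: no change
Constraint 3 (Z < V) on D(Z)={1,3,5,6} D(V)={1,2,5,6}: Z {1,3,5,6}->{1,3,5}; V {1,2,5,6}->{2,5,6}
So after all 3 constraints: D(V) = {2,5,6}

Answer: {2,5,6}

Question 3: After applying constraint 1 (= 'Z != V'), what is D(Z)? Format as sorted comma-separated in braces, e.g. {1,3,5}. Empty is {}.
Answer: {1,3,5,6}

Derivation:
Constraint 1 (Z != V) on D(Z)={1,3,5,6} D(V)={1,2,5,6}: no change
So after constraint 1: D(Z) = {1,3,5,6}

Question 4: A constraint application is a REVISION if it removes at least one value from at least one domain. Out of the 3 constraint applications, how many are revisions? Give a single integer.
Constraint 1 (Z != V) on D(Z)={1,3,5,6} D(V)={1,2,5,6}: no change => not a revision
Constraint 2 (Z < Y) on D(Z)={1,3,5,6} D(Y)={5,6,7}: no change => not a revision
Constraint 3 (Z < V) on D(Z)={1,3,5,6} D(V)={1,2,5,6}: Z {1,3,5,6}->{1,3,5}; V {1,2,5,6}->{2,5,6} => REVISION
Total revisions = 1

Answer: 1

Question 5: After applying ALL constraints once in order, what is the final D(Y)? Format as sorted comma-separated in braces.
Constraint 1 (Z != V) on D(Z)={1,3,5,6} D(V)={1,2,5,6}: no change
Constraint 2 (Z < Y) on D(Z)={1,3,5,6} D(Y)={5,6,7}: no change
Constraint 3 (Z < V) on D(Z)={1,3,5,6} D(V)={1,2,5,6}: Z {1,3,5,6}->{1,3,5}; V {1,2,5,6}->{2,5,6}
So after all 3 constraints: D(Y) = {5,6,7}

Answer: {5,6,7}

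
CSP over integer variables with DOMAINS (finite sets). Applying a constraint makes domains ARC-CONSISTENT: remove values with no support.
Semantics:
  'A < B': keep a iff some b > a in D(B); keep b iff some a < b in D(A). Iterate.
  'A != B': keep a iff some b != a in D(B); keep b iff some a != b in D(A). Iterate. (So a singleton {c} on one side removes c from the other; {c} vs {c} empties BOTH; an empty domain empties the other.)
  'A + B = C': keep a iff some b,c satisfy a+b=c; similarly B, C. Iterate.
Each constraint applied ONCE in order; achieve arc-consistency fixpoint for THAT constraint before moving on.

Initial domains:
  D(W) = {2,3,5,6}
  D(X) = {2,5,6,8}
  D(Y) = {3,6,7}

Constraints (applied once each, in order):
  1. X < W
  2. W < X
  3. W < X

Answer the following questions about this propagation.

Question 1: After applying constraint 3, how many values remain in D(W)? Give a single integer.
Answer: 1

Derivation:
Constraint 1 (X < W) on D(X)={2,5,6,8} D(W)={2,3,5,6}: X {2,5,6,8}->{2,5}; W {2,3,5,6}->{3,5,6}
Constraint 2 (W < X) on D(W)={3,5,6} D(X)={2,5}: W {3,5,6}->{3}; X {2,5}->{5}
Constraint 3 (W < X) on D(W)={3} D(X)={5}: no change
So after constraint 3: D(W)={3}, size = 1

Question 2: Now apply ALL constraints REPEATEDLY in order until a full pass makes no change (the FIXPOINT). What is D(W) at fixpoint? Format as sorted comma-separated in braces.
Answer: {}

Derivation:
pass 0 (initial): D(W)={2,3,5,6}
pass 1: W {2,3,5,6}->{3}; X {2,5,6,8}->{5}
pass 2: W {3}->{}; X {5}->{}
pass 3: no change
Fixpoint after 3 passes: D(W) = {}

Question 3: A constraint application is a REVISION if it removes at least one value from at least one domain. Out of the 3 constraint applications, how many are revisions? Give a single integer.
Constraint 1 (X < W) on D(X)={2,5,6,8} D(W)={2,3,5,6}: X {2,5,6,8}->{2,5}; W {2,3,5,6}->{3,5,6} => REVISION
Constraint 2 (W < X) on D(W)={3,5,6} D(X)={2,5}: W {3,5,6}->{3}; X {2,5}->{5} => REVISION
Constraint 3 (W < X) on D(W)={3} D(X)={5}: no change => not a revision
Total revisions = 2

Answer: 2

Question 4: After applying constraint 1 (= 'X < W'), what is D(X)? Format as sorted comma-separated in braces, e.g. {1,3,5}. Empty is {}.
Constraint 1 (X < W) on D(X)={2,5,6,8} D(W)={2,3,5,6}: X {2,5,6,8}->{2,5}; W {2,3,5,6}->{3,5,6}
So after constraint 1: D(X) = {2,5}

Answer: {2,5}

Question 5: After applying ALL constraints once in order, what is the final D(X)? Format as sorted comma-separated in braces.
Answer: {5}

Derivation:
Constraint 1 (X < W) on D(X)={2,5,6,8} D(W)={2,3,5,6}: X {2,5,6,8}->{2,5}; W {2,3,5,6}->{3,5,6}
Constraint 2 (W < X) on D(W)={3,5,6} D(X)={2,5}: W {3,5,6}->{3}; X {2,5}->{5}
Constraint 3 (W < X) on D(W)={3} D(X)={5}: no change
So after all 3 constraints: D(X) = {5}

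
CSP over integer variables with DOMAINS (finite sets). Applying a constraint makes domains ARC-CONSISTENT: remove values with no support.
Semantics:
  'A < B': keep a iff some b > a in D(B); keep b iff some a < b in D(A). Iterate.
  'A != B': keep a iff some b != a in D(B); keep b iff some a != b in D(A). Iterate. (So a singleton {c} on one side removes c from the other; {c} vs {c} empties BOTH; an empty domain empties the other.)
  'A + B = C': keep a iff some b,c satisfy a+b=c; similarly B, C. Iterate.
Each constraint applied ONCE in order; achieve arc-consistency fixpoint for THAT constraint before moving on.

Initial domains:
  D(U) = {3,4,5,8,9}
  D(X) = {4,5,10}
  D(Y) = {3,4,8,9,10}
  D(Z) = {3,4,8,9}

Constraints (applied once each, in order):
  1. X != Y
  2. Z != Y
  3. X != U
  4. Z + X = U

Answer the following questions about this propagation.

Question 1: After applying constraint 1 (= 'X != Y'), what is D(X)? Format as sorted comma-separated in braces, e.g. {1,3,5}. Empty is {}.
Answer: {4,5,10}

Derivation:
Constraint 1 (X != Y) on D(X)={4,5,10} D(Y)={3,4,8,9,10}: no change
So after constraint 1: D(X) = {4,5,10}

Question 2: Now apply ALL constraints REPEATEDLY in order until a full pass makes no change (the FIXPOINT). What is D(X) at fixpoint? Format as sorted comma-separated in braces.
pass 0 (initial): D(X)={4,5,10}
pass 1: U {3,4,5,8,9}->{8,9}; X {4,5,10}->{4,5}; Z {3,4,8,9}->{3,4}
pass 2: no change
Fixpoint after 2 passes: D(X) = {4,5}

Answer: {4,5}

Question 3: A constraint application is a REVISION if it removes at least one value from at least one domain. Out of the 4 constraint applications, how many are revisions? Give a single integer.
Constraint 1 (X != Y) on D(X)={4,5,10} D(Y)={3,4,8,9,10}: no change => not a revision
Constraint 2 (Z != Y) on D(Z)={3,4,8,9} D(Y)={3,4,8,9,10}: no change => not a revision
Constraint 3 (X != U) on D(X)={4,5,10} D(U)={3,4,5,8,9}: no change => not a revision
Constraint 4 (Z + X = U) on D(Z)={3,4,8,9} D(X)={4,5,10} D(U)={3,4,5,8,9}: Z {3,4,8,9}->{3,4}; X {4,5,10}->{4,5}; U {3,4,5,8,9}->{8,9} => REVISION
Total revisions = 1

Answer: 1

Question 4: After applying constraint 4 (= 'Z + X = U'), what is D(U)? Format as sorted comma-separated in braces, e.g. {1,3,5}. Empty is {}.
Constraint 1 (X != Y) on D(X)={4,5,10} D(Y)={3,4,8,9,10}: no change
Constraint 2 (Z != Y) on D(Z)={3,4,8,9} D(Y)={3,4,8,9,10}: no change
Constraint 3 (X != U) on D(X)={4,5,10} D(U)={3,4,5,8,9}: no change
Constraint 4 (Z + X = U) on D(Z)={3,4,8,9} D(X)={4,5,10} D(U)={3,4,5,8,9}: Z {3,4,8,9}->{3,4}; X {4,5,10}->{4,5}; U {3,4,5,8,9}->{8,9}
So after constraint 4: D(U) = {8,9}

Answer: {8,9}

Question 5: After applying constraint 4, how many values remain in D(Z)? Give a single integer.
Constraint 1 (X != Y) on D(X)={4,5,10} D(Y)={3,4,8,9,10}: no change
Constraint 2 (Z != Y) on D(Z)={3,4,8,9} D(Y)={3,4,8,9,10}: no change
Constraint 3 (X != U) on D(X)={4,5,10} D(U)={3,4,5,8,9}: no change
Constraint 4 (Z + X = U) on D(Z)={3,4,8,9} D(X)={4,5,10} D(U)={3,4,5,8,9}: Z {3,4,8,9}->{3,4}; X {4,5,10}->{4,5}; U {3,4,5,8,9}->{8,9}
So after constraint 4: D(Z)={3,4}, size = 2

Answer: 2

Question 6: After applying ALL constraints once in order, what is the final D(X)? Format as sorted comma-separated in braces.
Answer: {4,5}

Derivation:
Constraint 1 (X != Y) on D(X)={4,5,10} D(Y)={3,4,8,9,10}: no change
Constraint 2 (Z != Y) on D(Z)={3,4,8,9} D(Y)={3,4,8,9,10}: no change
Constraint 3 (X != U) on D(X)={4,5,10} D(U)={3,4,5,8,9}: no change
Constraint 4 (Z + X = U) on D(Z)={3,4,8,9} D(X)={4,5,10} D(U)={3,4,5,8,9}: Z {3,4,8,9}->{3,4}; X {4,5,10}->{4,5}; U {3,4,5,8,9}->{8,9}
So after all 4 constraints: D(X) = {4,5}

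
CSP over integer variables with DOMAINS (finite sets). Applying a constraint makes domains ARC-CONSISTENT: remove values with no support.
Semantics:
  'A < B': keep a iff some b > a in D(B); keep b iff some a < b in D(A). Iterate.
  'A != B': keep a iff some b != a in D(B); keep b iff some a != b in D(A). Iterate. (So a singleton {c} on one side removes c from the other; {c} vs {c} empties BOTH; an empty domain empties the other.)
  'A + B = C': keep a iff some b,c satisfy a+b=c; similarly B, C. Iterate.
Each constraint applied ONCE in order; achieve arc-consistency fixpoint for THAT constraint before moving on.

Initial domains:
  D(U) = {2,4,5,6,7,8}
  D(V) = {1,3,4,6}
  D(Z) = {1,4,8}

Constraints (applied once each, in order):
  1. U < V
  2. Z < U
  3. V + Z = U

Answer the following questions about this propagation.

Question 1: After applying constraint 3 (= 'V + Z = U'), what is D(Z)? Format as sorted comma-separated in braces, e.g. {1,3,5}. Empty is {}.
Constraint 1 (U < V) on D(U)={2,4,5,6,7,8} D(V)={1,3,4,6}: U {2,4,5,6,7,8}->{2,4,5}; V {1,3,4,6}->{3,4,6}
Constraint 2 (Z < U) on D(Z)={1,4,8} D(U)={2,4,5}: Z {1,4,8}->{1,4}
Constraint 3 (V + Z = U) on D(V)={3,4,6} D(Z)={1,4} D(U)={2,4,5}: V {3,4,6}->{3,4}; Z {1,4}->{1}; U {2,4,5}->{4,5}
So after constraint 3: D(Z) = {1}

Answer: {1}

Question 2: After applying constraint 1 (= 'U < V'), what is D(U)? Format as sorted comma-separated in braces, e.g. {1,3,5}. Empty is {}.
Answer: {2,4,5}

Derivation:
Constraint 1 (U < V) on D(U)={2,4,5,6,7,8} D(V)={1,3,4,6}: U {2,4,5,6,7,8}->{2,4,5}; V {1,3,4,6}->{3,4,6}
So after constraint 1: D(U) = {2,4,5}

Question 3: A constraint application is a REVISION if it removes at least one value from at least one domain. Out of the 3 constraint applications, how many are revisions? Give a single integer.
Constraint 1 (U < V) on D(U)={2,4,5,6,7,8} D(V)={1,3,4,6}: U {2,4,5,6,7,8}->{2,4,5}; V {1,3,4,6}->{3,4,6} => REVISION
Constraint 2 (Z < U) on D(Z)={1,4,8} D(U)={2,4,5}: Z {1,4,8}->{1,4} => REVISION
Constraint 3 (V + Z = U) on D(V)={3,4,6} D(Z)={1,4} D(U)={2,4,5}: V {3,4,6}->{3,4}; Z {1,4}->{1}; U {2,4,5}->{4,5} => REVISION
Total revisions = 3

Answer: 3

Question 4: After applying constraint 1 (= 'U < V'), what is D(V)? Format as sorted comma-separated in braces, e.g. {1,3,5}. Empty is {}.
Answer: {3,4,6}

Derivation:
Constraint 1 (U < V) on D(U)={2,4,5,6,7,8} D(V)={1,3,4,6}: U {2,4,5,6,7,8}->{2,4,5}; V {1,3,4,6}->{3,4,6}
So after constraint 1: D(V) = {3,4,6}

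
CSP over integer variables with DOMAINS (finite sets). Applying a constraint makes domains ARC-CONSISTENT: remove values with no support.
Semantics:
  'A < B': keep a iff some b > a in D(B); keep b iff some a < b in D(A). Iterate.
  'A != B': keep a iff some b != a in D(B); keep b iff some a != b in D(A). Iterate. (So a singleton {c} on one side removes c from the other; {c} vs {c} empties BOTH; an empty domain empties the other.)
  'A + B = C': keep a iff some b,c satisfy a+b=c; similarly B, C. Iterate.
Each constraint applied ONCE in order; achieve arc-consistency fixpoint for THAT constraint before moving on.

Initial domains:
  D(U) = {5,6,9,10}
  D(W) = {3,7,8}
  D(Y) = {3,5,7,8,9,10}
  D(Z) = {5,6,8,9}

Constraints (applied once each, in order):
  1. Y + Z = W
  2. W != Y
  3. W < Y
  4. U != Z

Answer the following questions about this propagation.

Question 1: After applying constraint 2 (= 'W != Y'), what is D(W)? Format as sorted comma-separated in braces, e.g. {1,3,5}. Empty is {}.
Answer: {8}

Derivation:
Constraint 1 (Y + Z = W) on D(Y)={3,5,7,8,9,10} D(Z)={5,6,8,9} D(W)={3,7,8}: Y {3,5,7,8,9,10}->{3}; Z {5,6,8,9}->{5}; W {3,7,8}->{8}
Constraint 2 (W != Y) on D(W)={8} D(Y)={3}: no change
So after constraint 2: D(W) = {8}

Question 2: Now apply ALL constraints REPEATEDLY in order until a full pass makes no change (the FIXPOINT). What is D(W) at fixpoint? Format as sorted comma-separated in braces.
pass 0 (initial): D(W)={3,7,8}
pass 1: U {5,6,9,10}->{6,9,10}; W {3,7,8}->{}; Y {3,5,7,8,9,10}->{}; Z {5,6,8,9}->{5}
pass 2: U {6,9,10}->{}; Z {5}->{}
pass 3: no change
Fixpoint after 3 passes: D(W) = {}

Answer: {}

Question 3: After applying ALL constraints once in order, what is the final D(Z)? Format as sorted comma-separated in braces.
Constraint 1 (Y + Z = W) on D(Y)={3,5,7,8,9,10} D(Z)={5,6,8,9} D(W)={3,7,8}: Y {3,5,7,8,9,10}->{3}; Z {5,6,8,9}->{5}; W {3,7,8}->{8}
Constraint 2 (W != Y) on D(W)={8} D(Y)={3}: no change
Constraint 3 (W < Y) on D(W)={8} D(Y)={3}: W {8}->{}; Y {3}->{}
Constraint 4 (U != Z) on D(U)={5,6,9,10} D(Z)={5}: U {5,6,9,10}->{6,9,10}
So after all 4 constraints: D(Z) = {5}

Answer: {5}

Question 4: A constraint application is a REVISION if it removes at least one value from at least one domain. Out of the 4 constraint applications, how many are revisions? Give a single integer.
Answer: 3

Derivation:
Constraint 1 (Y + Z = W) on D(Y)={3,5,7,8,9,10} D(Z)={5,6,8,9} D(W)={3,7,8}: Y {3,5,7,8,9,10}->{3}; Z {5,6,8,9}->{5}; W {3,7,8}->{8} => REVISION
Constraint 2 (W != Y) on D(W)={8} D(Y)={3}: no change => not a revision
Constraint 3 (W < Y) on D(W)={8} D(Y)={3}: W {8}->{}; Y {3}->{} => REVISION
Constraint 4 (U != Z) on D(U)={5,6,9,10} D(Z)={5}: U {5,6,9,10}->{6,9,10} => REVISION
Total revisions = 3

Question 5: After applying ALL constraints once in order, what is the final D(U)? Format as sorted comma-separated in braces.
Constraint 1 (Y + Z = W) on D(Y)={3,5,7,8,9,10} D(Z)={5,6,8,9} D(W)={3,7,8}: Y {3,5,7,8,9,10}->{3}; Z {5,6,8,9}->{5}; W {3,7,8}->{8}
Constraint 2 (W != Y) on D(W)={8} D(Y)={3}: no change
Constraint 3 (W < Y) on D(W)={8} D(Y)={3}: W {8}->{}; Y {3}->{}
Constraint 4 (U != Z) on D(U)={5,6,9,10} D(Z)={5}: U {5,6,9,10}->{6,9,10}
So after all 4 constraints: D(U) = {6,9,10}

Answer: {6,9,10}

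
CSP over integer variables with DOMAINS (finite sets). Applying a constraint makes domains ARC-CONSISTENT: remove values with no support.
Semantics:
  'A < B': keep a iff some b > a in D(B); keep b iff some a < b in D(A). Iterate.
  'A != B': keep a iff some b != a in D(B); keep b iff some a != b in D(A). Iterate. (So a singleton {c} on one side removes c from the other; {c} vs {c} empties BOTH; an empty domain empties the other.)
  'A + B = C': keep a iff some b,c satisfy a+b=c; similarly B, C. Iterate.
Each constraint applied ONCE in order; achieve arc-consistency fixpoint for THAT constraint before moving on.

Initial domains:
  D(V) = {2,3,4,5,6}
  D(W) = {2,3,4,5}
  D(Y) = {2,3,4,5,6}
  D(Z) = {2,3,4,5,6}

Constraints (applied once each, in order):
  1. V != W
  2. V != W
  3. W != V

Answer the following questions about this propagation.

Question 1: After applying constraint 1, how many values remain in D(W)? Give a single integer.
Constraint 1 (V != W) on D(V)={2,3,4,5,6} D(W)={2,3,4,5}: no change
So after constraint 1: D(W)={2,3,4,5}, size = 4

Answer: 4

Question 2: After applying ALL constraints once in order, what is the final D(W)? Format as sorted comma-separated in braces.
Answer: {2,3,4,5}

Derivation:
Constraint 1 (V != W) on D(V)={2,3,4,5,6} D(W)={2,3,4,5}: no change
Constraint 2 (V != W) on D(V)={2,3,4,5,6} D(W)={2,3,4,5}: no change
Constraint 3 (W != V) on D(W)={2,3,4,5} D(V)={2,3,4,5,6}: no change
So after all 3 constraints: D(W) = {2,3,4,5}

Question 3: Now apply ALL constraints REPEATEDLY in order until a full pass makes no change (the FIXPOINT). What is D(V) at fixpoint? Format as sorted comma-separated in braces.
pass 0 (initial): D(V)={2,3,4,5,6}
pass 1: no change
Fixpoint after 1 passes: D(V) = {2,3,4,5,6}

Answer: {2,3,4,5,6}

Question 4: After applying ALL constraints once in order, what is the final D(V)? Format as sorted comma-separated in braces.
Constraint 1 (V != W) on D(V)={2,3,4,5,6} D(W)={2,3,4,5}: no change
Constraint 2 (V != W) on D(V)={2,3,4,5,6} D(W)={2,3,4,5}: no change
Constraint 3 (W != V) on D(W)={2,3,4,5} D(V)={2,3,4,5,6}: no change
So after all 3 constraints: D(V) = {2,3,4,5,6}

Answer: {2,3,4,5,6}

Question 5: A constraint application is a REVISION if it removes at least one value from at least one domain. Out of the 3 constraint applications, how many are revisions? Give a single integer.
Constraint 1 (V != W) on D(V)={2,3,4,5,6} D(W)={2,3,4,5}: no change => not a revision
Constraint 2 (V != W) on D(V)={2,3,4,5,6} D(W)={2,3,4,5}: no change => not a revision
Constraint 3 (W != V) on D(W)={2,3,4,5} D(V)={2,3,4,5,6}: no change => not a revision
Total revisions = 0

Answer: 0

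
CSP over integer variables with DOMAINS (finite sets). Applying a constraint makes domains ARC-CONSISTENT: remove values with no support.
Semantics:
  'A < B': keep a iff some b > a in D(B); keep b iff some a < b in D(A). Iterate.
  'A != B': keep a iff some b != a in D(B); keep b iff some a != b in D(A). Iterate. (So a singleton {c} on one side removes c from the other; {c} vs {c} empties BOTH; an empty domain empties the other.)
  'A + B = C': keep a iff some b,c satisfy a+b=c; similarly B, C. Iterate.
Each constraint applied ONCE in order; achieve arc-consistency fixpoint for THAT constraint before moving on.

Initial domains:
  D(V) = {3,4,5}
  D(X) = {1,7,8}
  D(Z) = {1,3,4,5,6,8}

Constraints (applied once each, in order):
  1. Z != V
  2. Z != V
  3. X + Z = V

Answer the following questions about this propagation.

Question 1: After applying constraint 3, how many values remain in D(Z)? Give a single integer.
Constraint 1 (Z != V) on D(Z)={1,3,4,5,6,8} D(V)={3,4,5}: no change
Constraint 2 (Z != V) on D(Z)={1,3,4,5,6,8} D(V)={3,4,5}: no change
Constraint 3 (X + Z = V) on D(X)={1,7,8} D(Z)={1,3,4,5,6,8} D(V)={3,4,5}: X {1,7,8}->{1}; Z {1,3,4,5,6,8}->{3,4}; V {3,4,5}->{4,5}
So after constraint 3: D(Z)={3,4}, size = 2

Answer: 2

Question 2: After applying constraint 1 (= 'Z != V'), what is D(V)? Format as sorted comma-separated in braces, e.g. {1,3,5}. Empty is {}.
Answer: {3,4,5}

Derivation:
Constraint 1 (Z != V) on D(Z)={1,3,4,5,6,8} D(V)={3,4,5}: no change
So after constraint 1: D(V) = {3,4,5}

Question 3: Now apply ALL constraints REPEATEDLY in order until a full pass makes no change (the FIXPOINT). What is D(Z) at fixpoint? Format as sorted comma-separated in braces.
pass 0 (initial): D(Z)={1,3,4,5,6,8}
pass 1: V {3,4,5}->{4,5}; X {1,7,8}->{1}; Z {1,3,4,5,6,8}->{3,4}
pass 2: no change
Fixpoint after 2 passes: D(Z) = {3,4}

Answer: {3,4}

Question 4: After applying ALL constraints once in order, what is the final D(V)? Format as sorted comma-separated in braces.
Constraint 1 (Z != V) on D(Z)={1,3,4,5,6,8} D(V)={3,4,5}: no change
Constraint 2 (Z != V) on D(Z)={1,3,4,5,6,8} D(V)={3,4,5}: no change
Constraint 3 (X + Z = V) on D(X)={1,7,8} D(Z)={1,3,4,5,6,8} D(V)={3,4,5}: X {1,7,8}->{1}; Z {1,3,4,5,6,8}->{3,4}; V {3,4,5}->{4,5}
So after all 3 constraints: D(V) = {4,5}

Answer: {4,5}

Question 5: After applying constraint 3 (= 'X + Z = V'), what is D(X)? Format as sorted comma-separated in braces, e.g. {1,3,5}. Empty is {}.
Answer: {1}

Derivation:
Constraint 1 (Z != V) on D(Z)={1,3,4,5,6,8} D(V)={3,4,5}: no change
Constraint 2 (Z != V) on D(Z)={1,3,4,5,6,8} D(V)={3,4,5}: no change
Constraint 3 (X + Z = V) on D(X)={1,7,8} D(Z)={1,3,4,5,6,8} D(V)={3,4,5}: X {1,7,8}->{1}; Z {1,3,4,5,6,8}->{3,4}; V {3,4,5}->{4,5}
So after constraint 3: D(X) = {1}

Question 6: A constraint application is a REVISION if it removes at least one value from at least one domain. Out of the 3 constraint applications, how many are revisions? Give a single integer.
Constraint 1 (Z != V) on D(Z)={1,3,4,5,6,8} D(V)={3,4,5}: no change => not a revision
Constraint 2 (Z != V) on D(Z)={1,3,4,5,6,8} D(V)={3,4,5}: no change => not a revision
Constraint 3 (X + Z = V) on D(X)={1,7,8} D(Z)={1,3,4,5,6,8} D(V)={3,4,5}: X {1,7,8}->{1}; Z {1,3,4,5,6,8}->{3,4}; V {3,4,5}->{4,5} => REVISION
Total revisions = 1

Answer: 1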